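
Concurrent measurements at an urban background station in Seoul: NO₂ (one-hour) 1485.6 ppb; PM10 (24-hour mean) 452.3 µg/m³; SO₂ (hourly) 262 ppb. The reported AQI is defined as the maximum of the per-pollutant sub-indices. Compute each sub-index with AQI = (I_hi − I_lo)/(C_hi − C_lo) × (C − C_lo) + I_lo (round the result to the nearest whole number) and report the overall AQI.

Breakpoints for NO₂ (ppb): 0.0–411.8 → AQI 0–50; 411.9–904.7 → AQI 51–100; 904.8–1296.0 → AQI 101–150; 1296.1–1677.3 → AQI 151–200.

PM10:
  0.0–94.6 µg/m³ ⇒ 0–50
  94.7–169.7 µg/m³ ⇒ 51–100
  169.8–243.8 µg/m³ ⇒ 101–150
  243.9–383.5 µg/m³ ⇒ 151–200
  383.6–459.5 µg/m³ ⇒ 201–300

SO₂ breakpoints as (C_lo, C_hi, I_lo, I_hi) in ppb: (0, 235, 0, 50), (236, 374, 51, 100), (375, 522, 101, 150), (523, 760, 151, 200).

NO₂: row 1296.1–1677.3 (AQI 151–200). (200−151)·(1485.6−1296.1)/(1677.3−1296.1) + 151 = 49·189.5/381.2 + 151 ≈ 175.36 → 175.
PM10: 452.3 ∈ [383.6, 459.5] ↔ index [201, 300].
201 + (452.3−383.6)·(300−201)/(459.5−383.6) = 201 + 68.7·99/75.9 ≈ 290.61, so AQI = 291.
SO₂: 262 ∈ [236, 374] ↔ index [51, 100].
51 + (262−236)·(100−51)/(374−236) = 51 + 26·49/138 ≈ 60.23, so AQI = 60.
Sub-indices: NO₂→175, PM10→291, SO₂→60. Overall AQI = max = 291; dominant pollutant is PM10.

291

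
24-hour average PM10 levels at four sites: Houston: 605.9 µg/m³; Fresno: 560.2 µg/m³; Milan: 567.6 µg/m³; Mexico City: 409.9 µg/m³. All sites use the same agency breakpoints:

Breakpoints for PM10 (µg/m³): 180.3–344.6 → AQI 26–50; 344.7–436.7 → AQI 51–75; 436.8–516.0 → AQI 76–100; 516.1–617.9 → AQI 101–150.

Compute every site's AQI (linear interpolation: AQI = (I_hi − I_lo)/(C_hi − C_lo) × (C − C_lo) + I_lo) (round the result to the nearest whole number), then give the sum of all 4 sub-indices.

460

Houston: 605.9 lies in 516.1–617.9, so I_lo=101, I_hi=150, C_lo=516.1, C_hi=617.9.
(150−101)/(617.9−516.1) × (605.9−516.1) + 101 = 49/101.8 × 89.8 + 101 ≈ 144.22 → 144.
Fresno 560.2: bracket 516.1–617.9 → index 101–150; slope 49/101.8, offset 44.1.
AQI = 101 + 49/101.8·44.1 ≈ 122.23 ⇒ 122.
Milan 567.6: bracket 516.1–617.9 → index 101–150; slope 49/101.8, offset 51.5.
AQI = 101 + 49/101.8·51.5 ≈ 125.79 ⇒ 126.
Mexico City 409.9: bracket 344.7–436.7 → index 51–75; slope 24/92.0, offset 65.2.
AQI = 51 + 24/92.0·65.2 ≈ 68.01 ⇒ 68.
AQIs: Houston=144, Fresno=122, Milan=126, Mexico City=68. Sum = 144 + 122 + 126 + 68 = 460.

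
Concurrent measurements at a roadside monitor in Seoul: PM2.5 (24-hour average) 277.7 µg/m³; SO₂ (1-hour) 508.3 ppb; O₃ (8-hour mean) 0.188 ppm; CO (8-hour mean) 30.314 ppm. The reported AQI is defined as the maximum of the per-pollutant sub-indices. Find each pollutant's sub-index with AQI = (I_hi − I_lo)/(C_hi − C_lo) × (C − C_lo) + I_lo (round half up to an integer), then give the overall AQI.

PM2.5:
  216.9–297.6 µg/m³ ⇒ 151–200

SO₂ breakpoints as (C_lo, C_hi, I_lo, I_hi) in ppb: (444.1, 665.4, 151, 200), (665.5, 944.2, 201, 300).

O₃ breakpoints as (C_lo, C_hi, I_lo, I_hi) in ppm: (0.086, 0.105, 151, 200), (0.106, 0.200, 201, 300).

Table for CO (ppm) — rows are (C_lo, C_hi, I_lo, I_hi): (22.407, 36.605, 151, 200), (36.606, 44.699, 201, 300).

287

PM2.5: row 216.9–297.6 (AQI 151–200). (200−151)·(277.7−216.9)/(297.6−216.9) + 151 = 49·60.8/80.7 + 151 ≈ 187.92 → 188.
SO₂: 508.3 lies in 444.1–665.4, so I_lo=151, I_hi=200, C_lo=444.1, C_hi=665.4.
(200−151)/(665.4−444.1) × (508.3−444.1) + 151 = 49/221.3 × 64.2 + 151 ≈ 165.22 → 165.
O₃: 0.188 lies in 0.106–0.200, so I_lo=201, I_hi=300, C_lo=0.106, C_hi=0.200.
(300−201)/(0.200−0.106) × (0.188−0.106) + 201 = 99/0.094 × 0.082 + 201 ≈ 287.36 → 287.
CO: 30.314 ∈ [22.407, 36.605] ↔ index [151, 200].
151 + (30.314−22.407)·(200−151)/(36.605−22.407) = 151 + 7.907·49/14.198 ≈ 178.29, so AQI = 178.
Sub-indices: PM2.5→188, SO₂→165, O₃→287, CO→178. Overall AQI = max = 287; dominant pollutant is O₃.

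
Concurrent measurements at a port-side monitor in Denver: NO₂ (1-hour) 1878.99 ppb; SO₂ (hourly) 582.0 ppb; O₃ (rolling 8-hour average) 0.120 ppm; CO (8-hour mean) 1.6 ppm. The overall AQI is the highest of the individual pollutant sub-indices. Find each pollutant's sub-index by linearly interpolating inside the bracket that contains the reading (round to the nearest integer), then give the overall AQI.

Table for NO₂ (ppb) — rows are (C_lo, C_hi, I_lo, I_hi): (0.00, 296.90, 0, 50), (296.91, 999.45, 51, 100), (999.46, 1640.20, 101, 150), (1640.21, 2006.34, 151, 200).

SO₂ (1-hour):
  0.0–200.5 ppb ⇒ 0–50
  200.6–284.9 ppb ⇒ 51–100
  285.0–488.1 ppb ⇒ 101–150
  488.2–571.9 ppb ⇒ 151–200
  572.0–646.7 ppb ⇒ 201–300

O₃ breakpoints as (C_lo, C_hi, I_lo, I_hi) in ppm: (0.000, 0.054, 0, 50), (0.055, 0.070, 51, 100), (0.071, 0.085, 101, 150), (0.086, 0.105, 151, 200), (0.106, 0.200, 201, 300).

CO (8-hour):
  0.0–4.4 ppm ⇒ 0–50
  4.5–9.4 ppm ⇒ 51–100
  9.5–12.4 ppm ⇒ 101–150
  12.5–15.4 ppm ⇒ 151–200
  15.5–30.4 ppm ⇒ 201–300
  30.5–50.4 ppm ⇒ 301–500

NO₂ 1878.99: bracket 1640.21–2006.34 → index 151–200; slope 49/366.13, offset 238.78.
AQI = 151 + 49/366.13·238.78 ≈ 182.96 ⇒ 183.
SO₂ 582.0: bracket 572.0–646.7 → index 201–300; slope 99/74.7, offset 10.0.
AQI = 201 + 99/74.7·10.0 ≈ 214.25 ⇒ 214.
O₃: row 0.106–0.200 (AQI 201–300). (300−201)·(0.120−0.106)/(0.200−0.106) + 201 = 99·0.014/0.094 + 201 ≈ 215.74 → 216.
CO: 1.6 ∈ [0.0, 4.4] ↔ index [0, 50].
0 + (1.6−0.0)·(50−0)/(4.4−0.0) = 0 + 1.6·50/4.4 ≈ 18.18, so AQI = 18.
Sub-indices: NO₂→183, SO₂→214, O₃→216, CO→18. Overall AQI = max = 216; dominant pollutant is O₃.
AQI 216: Very Unhealthy.

216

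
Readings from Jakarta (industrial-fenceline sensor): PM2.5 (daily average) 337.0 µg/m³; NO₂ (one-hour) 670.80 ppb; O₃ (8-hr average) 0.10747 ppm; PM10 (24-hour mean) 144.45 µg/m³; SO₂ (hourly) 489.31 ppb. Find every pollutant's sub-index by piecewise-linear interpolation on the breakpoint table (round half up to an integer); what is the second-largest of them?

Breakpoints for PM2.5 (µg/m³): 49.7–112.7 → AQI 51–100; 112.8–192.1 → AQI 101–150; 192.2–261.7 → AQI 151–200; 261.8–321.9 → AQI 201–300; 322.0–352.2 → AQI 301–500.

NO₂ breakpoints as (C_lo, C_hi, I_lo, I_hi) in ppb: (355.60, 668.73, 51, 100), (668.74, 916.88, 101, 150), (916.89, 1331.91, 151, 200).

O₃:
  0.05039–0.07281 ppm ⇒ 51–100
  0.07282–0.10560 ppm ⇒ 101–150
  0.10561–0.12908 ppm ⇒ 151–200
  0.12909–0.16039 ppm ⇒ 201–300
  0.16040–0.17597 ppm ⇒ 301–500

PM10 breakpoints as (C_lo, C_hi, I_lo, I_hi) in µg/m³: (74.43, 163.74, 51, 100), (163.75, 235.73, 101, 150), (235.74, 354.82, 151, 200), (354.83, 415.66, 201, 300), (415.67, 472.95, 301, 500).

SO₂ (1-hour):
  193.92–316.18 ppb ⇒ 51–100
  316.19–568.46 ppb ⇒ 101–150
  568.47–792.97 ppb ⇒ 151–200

PM2.5: row 322.0–352.2 (AQI 301–500). (500−301)·(337.0−322.0)/(352.2−322.0) + 301 = 199·15.0/30.2 + 301 ≈ 399.84 → 400.
NO₂: 670.80 ∈ [668.74, 916.88] ↔ index [101, 150].
101 + (670.80−668.74)·(150−101)/(916.88−668.74) = 101 + 2.06·49/248.14 ≈ 101.41, so AQI = 101.
O₃ 0.10747: bracket 0.10561–0.12908 → index 151–200; slope 49/0.02347, offset 0.00186.
AQI = 151 + 49/0.02347·0.00186 ≈ 154.88 ⇒ 155.
PM10: row 74.43–163.74 (AQI 51–100). (100−51)·(144.45−74.43)/(163.74−74.43) + 51 = 49·70.02/89.31 + 51 ≈ 89.42 → 89.
SO₂: 489.31 lies in 316.19–568.46, so I_lo=101, I_hi=150, C_lo=316.19, C_hi=568.46.
(150−101)/(568.46−316.19) × (489.31−316.19) + 101 = 49/252.27 × 173.12 + 101 ≈ 134.63 → 135.
Sub-indices: PM2.5→400, NO₂→101, O₃→155, PM10→89, SO₂→135. Ranked high→low: 400, 155, 135, 101, 89. Second-highest sub-index = 155.

155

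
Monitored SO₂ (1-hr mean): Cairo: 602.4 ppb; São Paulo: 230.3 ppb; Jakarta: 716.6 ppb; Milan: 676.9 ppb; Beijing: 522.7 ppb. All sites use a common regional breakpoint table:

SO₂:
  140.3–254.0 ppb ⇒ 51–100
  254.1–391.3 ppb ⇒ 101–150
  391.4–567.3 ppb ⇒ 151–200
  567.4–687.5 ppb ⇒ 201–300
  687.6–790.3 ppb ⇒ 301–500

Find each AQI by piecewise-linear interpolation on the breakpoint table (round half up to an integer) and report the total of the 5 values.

1156

Cairo: row 567.4–687.5 (AQI 201–300). (300−201)·(602.4−567.4)/(687.5−567.4) + 201 = 99·35.0/120.1 + 201 ≈ 229.85 → 230.
São Paulo 230.3: bracket 140.3–254.0 → index 51–100; slope 49/113.7, offset 90.0.
AQI = 51 + 49/113.7·90.0 ≈ 89.79 ⇒ 90.
Jakarta: 716.6 lies in 687.6–790.3, so I_lo=301, I_hi=500, C_lo=687.6, C_hi=790.3.
(500−301)/(790.3−687.6) × (716.6−687.6) + 301 = 199/102.7 × 29.0 + 301 ≈ 357.19 → 357.
Milan: 676.9 lies in 567.4–687.5, so I_lo=201, I_hi=300, C_lo=567.4, C_hi=687.5.
(300−201)/(687.5−567.4) × (676.9−567.4) + 201 = 99/120.1 × 109.5 + 201 ≈ 291.26 → 291.
Beijing 522.7: bracket 391.4–567.3 → index 151–200; slope 49/175.9, offset 131.3.
AQI = 151 + 49/175.9·131.3 ≈ 187.58 ⇒ 188.
AQIs: Cairo=230, São Paulo=90, Jakarta=357, Milan=291, Beijing=188. Sum = 230 + 90 + 357 + 291 + 188 = 1156.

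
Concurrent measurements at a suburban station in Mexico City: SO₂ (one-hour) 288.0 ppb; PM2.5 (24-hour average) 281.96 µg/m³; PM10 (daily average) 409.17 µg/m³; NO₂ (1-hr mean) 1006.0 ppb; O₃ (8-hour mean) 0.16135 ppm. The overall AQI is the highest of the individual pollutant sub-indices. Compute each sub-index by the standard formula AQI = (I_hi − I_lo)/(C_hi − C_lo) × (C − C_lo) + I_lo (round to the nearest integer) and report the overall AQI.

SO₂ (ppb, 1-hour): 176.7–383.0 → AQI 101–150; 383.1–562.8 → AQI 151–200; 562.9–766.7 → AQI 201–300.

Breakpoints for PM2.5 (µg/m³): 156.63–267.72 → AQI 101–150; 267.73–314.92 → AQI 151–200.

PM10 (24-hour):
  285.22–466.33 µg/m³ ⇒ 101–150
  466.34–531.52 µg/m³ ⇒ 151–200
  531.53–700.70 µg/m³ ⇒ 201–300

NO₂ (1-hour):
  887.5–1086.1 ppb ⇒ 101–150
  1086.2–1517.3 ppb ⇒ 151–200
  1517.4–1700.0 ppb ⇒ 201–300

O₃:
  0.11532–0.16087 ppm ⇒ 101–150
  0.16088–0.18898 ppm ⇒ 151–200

166

SO₂: row 176.7–383.0 (AQI 101–150). (150−101)·(288.0−176.7)/(383.0−176.7) + 101 = 49·111.3/206.3 + 101 ≈ 127.44 → 127.
PM2.5: row 267.73–314.92 (AQI 151–200). (200−151)·(281.96−267.73)/(314.92−267.73) + 151 = 49·14.23/47.19 + 151 ≈ 165.78 → 166.
PM10 409.17: bracket 285.22–466.33 → index 101–150; slope 49/181.11, offset 123.95.
AQI = 101 + 49/181.11·123.95 ≈ 134.54 ⇒ 135.
NO₂ 1006.0: bracket 887.5–1086.1 → index 101–150; slope 49/198.6, offset 118.5.
AQI = 101 + 49/198.6·118.5 ≈ 130.24 ⇒ 130.
O₃ 0.16135: bracket 0.16088–0.18898 → index 151–200; slope 49/0.02810, offset 0.00047.
AQI = 151 + 49/0.02810·0.00047 ≈ 151.82 ⇒ 152.
Sub-indices: SO₂→127, PM2.5→166, PM10→135, NO₂→130, O₃→152. Overall AQI = max = 166; dominant pollutant is PM2.5.
AQI 166: Unhealthy.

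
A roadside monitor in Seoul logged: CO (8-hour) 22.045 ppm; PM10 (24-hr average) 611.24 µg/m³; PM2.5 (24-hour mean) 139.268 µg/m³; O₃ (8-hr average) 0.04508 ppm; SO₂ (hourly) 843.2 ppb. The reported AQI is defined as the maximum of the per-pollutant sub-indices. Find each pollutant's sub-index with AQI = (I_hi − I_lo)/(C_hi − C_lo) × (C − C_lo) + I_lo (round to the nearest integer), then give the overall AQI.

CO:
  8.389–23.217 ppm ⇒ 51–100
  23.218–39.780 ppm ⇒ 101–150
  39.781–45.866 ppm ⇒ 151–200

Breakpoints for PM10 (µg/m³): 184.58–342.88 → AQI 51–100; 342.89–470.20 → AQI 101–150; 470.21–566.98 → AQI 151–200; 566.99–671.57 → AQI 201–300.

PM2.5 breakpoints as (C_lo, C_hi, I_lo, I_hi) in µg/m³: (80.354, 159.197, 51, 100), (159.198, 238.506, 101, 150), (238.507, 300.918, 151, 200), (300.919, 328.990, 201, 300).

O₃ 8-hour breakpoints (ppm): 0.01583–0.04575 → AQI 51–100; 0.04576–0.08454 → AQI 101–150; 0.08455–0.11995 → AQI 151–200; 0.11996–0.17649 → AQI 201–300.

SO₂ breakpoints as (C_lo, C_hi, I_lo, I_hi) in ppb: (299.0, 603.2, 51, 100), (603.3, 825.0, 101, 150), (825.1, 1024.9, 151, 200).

243

CO: 22.045 lies in 8.389–23.217, so I_lo=51, I_hi=100, C_lo=8.389, C_hi=23.217.
(100−51)/(23.217−8.389) × (22.045−8.389) + 51 = 49/14.828 × 13.656 + 51 ≈ 96.13 → 96.
PM10: 611.24 lies in 566.99–671.57, so I_lo=201, I_hi=300, C_lo=566.99, C_hi=671.57.
(300−201)/(671.57−566.99) × (611.24−566.99) + 201 = 99/104.58 × 44.25 + 201 ≈ 242.89 → 243.
PM2.5 139.268: bracket 80.354–159.197 → index 51–100; slope 49/78.843, offset 58.914.
AQI = 51 + 49/78.843·58.914 ≈ 87.61 ⇒ 88.
O₃: row 0.01583–0.04575 (AQI 51–100). (100−51)·(0.04508−0.01583)/(0.04575−0.01583) + 51 = 49·0.02925/0.02992 + 51 ≈ 98.90 → 99.
SO₂: row 825.1–1024.9 (AQI 151–200). (200−151)·(843.2−825.1)/(1024.9−825.1) + 151 = 49·18.1/199.8 + 151 ≈ 155.44 → 155.
Sub-indices: CO→96, PM10→243, PM2.5→88, O₃→99, SO₂→155. Overall AQI = max = 243; dominant pollutant is PM10.
AQI 243: Very Unhealthy.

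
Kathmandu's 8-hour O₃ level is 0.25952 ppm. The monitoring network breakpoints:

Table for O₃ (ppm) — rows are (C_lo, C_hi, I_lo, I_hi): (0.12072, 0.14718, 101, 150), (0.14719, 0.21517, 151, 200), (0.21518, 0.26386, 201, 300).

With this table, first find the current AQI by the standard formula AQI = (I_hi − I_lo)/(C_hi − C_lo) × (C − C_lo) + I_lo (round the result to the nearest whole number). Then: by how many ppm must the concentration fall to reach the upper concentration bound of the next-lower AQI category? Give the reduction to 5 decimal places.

O₃: row 0.21518–0.26386 (AQI 201–300). (300−201)·(0.25952−0.21518)/(0.26386−0.21518) + 201 = 99·0.04434/0.04868 + 201 ≈ 291.17 → 291.
Current AQI 291 is in the Very Unhealthy range (201–300). The next-lower category tops out at AQI 200, whose upper concentration bound is 0.21517 ppm.
Reduction needed = 0.25952 − 0.21517 = 0.04435 ppm.

0.04435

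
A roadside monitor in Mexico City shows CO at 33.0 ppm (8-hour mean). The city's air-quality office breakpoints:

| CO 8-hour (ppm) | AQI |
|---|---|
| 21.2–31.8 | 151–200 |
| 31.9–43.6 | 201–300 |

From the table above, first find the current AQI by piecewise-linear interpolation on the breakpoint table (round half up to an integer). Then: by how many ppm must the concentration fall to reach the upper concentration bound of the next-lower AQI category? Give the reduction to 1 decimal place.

1.2

CO 33.0: bracket 31.9–43.6 → index 201–300; slope 99/11.7, offset 1.1.
AQI = 201 + 99/11.7·1.1 ≈ 210.31 ⇒ 210.
Current AQI 210 is in the Very Unhealthy range (201–300). The next-lower category tops out at AQI 200, whose upper concentration bound is 31.8 ppm.
Reduction needed = 33.0 − 31.8 = 1.2 ppm.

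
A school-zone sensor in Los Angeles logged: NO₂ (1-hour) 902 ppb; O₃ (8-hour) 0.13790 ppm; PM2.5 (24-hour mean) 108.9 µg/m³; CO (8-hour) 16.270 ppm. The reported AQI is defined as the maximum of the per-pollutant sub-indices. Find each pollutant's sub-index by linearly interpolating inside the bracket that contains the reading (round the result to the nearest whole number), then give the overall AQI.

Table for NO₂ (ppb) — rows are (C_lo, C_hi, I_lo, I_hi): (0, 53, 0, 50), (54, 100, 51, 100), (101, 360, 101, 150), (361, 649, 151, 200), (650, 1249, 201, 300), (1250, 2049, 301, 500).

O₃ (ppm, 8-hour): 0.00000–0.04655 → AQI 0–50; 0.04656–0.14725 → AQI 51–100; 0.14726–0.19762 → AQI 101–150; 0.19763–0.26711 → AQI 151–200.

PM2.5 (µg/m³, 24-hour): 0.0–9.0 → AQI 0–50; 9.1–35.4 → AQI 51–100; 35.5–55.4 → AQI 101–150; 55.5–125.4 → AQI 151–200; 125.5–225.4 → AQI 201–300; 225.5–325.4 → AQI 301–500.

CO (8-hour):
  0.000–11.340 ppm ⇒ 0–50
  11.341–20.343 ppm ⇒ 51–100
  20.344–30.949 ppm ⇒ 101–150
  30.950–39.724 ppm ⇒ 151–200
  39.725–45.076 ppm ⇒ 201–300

243

NO₂: row 650–1249 (AQI 201–300). (300−201)·(902−650)/(1249−650) + 201 = 99·252/599 + 201 ≈ 242.65 → 243.
O₃ 0.13790: bracket 0.04656–0.14725 → index 51–100; slope 49/0.10069, offset 0.09134.
AQI = 51 + 49/0.10069·0.09134 ≈ 95.45 ⇒ 95.
PM2.5: row 55.5–125.4 (AQI 151–200). (200−151)·(108.9−55.5)/(125.4−55.5) + 151 = 49·53.4/69.9 + 151 ≈ 188.43 → 188.
CO 16.270: bracket 11.341–20.343 → index 51–100; slope 49/9.002, offset 4.929.
AQI = 51 + 49/9.002·4.929 ≈ 77.83 ⇒ 78.
Sub-indices: NO₂→243, O₃→95, PM2.5→188, CO→78. Overall AQI = max = 243; dominant pollutant is NO₂.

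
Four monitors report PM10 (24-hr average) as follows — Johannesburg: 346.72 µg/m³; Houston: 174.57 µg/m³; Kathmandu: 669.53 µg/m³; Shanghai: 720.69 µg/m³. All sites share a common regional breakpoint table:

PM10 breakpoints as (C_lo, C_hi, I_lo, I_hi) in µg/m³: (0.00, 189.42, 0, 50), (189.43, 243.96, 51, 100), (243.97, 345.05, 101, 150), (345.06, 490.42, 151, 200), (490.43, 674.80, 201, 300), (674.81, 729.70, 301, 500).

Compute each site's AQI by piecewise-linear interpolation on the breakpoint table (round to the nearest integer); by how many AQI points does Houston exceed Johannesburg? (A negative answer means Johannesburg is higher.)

Johannesburg 346.72: bracket 345.06–490.42 → index 151–200; slope 49/145.36, offset 1.66.
AQI = 151 + 49/145.36·1.66 ≈ 151.56 ⇒ 152.
Houston 174.57: bracket 0.00–189.42 → index 0–50; slope 50/189.42, offset 174.57.
AQI = 0 + 50/189.42·174.57 ≈ 46.08 ⇒ 46.
Kathmandu: 669.53 lies in 490.43–674.80, so I_lo=201, I_hi=300, C_lo=490.43, C_hi=674.80.
(300−201)/(674.80−490.43) × (669.53−490.43) + 201 = 99/184.37 × 179.10 + 201 ≈ 297.17 → 297.
Shanghai: 720.69 ∈ [674.81, 729.70] ↔ index [301, 500].
301 + (720.69−674.81)·(500−301)/(729.70−674.81) = 301 + 45.88·199/54.89 ≈ 467.33, so AQI = 467.
AQIs: Johannesburg=152, Houston=46, Kathmandu=297, Shanghai=467. Houston (46) − Johannesburg (152) = -106.

-106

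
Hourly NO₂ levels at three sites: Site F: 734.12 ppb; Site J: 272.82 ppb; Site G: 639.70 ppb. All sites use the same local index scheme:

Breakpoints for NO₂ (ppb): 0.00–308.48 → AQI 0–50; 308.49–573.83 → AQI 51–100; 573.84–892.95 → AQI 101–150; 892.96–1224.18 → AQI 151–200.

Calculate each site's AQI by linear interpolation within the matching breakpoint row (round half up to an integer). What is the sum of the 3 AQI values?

281

Site F: 734.12 lies in 573.84–892.95, so I_lo=101, I_hi=150, C_lo=573.84, C_hi=892.95.
(150−101)/(892.95−573.84) × (734.12−573.84) + 101 = 49/319.11 × 160.28 + 101 ≈ 125.61 → 126.
Site J: 272.82 ∈ [0.00, 308.48] ↔ index [0, 50].
0 + (272.82−0.00)·(50−0)/(308.48−0.00) = 0 + 272.82·50/308.48 ≈ 44.22, so AQI = 44.
Site G: 639.70 ∈ [573.84, 892.95] ↔ index [101, 150].
101 + (639.70−573.84)·(150−101)/(892.95−573.84) = 101 + 65.86·49/319.11 ≈ 111.11, so AQI = 111.
AQIs: Site F=126, Site J=44, Site G=111. Sum = 126 + 44 + 111 = 281.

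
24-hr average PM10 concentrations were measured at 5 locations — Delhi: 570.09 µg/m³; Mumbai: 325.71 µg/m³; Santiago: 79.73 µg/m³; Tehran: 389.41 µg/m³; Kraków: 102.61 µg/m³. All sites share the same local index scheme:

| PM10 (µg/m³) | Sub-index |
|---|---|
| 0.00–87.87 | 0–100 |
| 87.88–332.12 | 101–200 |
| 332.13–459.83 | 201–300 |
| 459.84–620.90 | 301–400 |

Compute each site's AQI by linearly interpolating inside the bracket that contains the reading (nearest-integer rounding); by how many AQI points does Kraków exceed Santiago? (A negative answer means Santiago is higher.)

Delhi: row 459.84–620.90 (AQI 301–400). (400−301)·(570.09−459.84)/(620.90−459.84) + 301 = 99·110.25/161.06 + 301 ≈ 368.77 → 369.
Mumbai: 325.71 ∈ [87.88, 332.12] ↔ index [101, 200].
101 + (325.71−87.88)·(200−101)/(332.12−87.88) = 101 + 237.83·99/244.24 ≈ 197.40, so AQI = 197.
Santiago: row 0.00–87.87 (AQI 0–100). (100−0)·(79.73−0.00)/(87.87−0.00) + 0 = 100·79.73/87.87 + 0 ≈ 90.74 → 91.
Tehran: 389.41 lies in 332.13–459.83, so I_lo=201, I_hi=300, C_lo=332.13, C_hi=459.83.
(300−201)/(459.83−332.13) × (389.41−332.13) + 201 = 99/127.70 × 57.28 + 201 ≈ 245.41 → 245.
Kraków: 102.61 lies in 87.88–332.12, so I_lo=101, I_hi=200, C_lo=87.88, C_hi=332.12.
(200−101)/(332.12−87.88) × (102.61−87.88) + 101 = 99/244.24 × 14.73 + 101 ≈ 106.97 → 107.
AQIs: Delhi=369, Mumbai=197, Santiago=91, Tehran=245, Kraków=107. Kraków (107) − Santiago (91) = 16.

16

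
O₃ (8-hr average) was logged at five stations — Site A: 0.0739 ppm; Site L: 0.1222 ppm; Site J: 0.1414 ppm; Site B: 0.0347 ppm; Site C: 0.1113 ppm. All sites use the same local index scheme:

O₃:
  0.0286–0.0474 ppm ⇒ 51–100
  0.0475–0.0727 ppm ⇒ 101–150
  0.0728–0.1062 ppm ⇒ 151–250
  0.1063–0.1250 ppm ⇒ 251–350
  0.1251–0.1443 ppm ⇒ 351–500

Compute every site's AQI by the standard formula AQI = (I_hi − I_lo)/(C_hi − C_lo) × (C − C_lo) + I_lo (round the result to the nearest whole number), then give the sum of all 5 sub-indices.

1310

Site A: 0.0739 lies in 0.0728–0.1062, so I_lo=151, I_hi=250, C_lo=0.0728, C_hi=0.1062.
(250−151)/(0.1062−0.0728) × (0.0739−0.0728) + 151 = 99/0.0334 × 0.0011 + 151 ≈ 154.26 → 154.
Site L: 0.1222 lies in 0.1063–0.1250, so I_lo=251, I_hi=350, C_lo=0.1063, C_hi=0.1250.
(350−251)/(0.1250−0.1063) × (0.1222−0.1063) + 251 = 99/0.0187 × 0.0159 + 251 ≈ 335.18 → 335.
Site J: row 0.1251–0.1443 (AQI 351–500). (500−351)·(0.1414−0.1251)/(0.1443−0.1251) + 351 = 149·0.0163/0.0192 + 351 ≈ 477.49 → 477.
Site B: 0.0347 lies in 0.0286–0.0474, so I_lo=51, I_hi=100, C_lo=0.0286, C_hi=0.0474.
(100−51)/(0.0474−0.0286) × (0.0347−0.0286) + 51 = 49/0.0188 × 0.0061 + 51 ≈ 66.90 → 67.
Site C 0.1113: bracket 0.1063–0.1250 → index 251–350; slope 99/0.0187, offset 0.0050.
AQI = 251 + 99/0.0187·0.0050 ≈ 277.47 ⇒ 277.
AQIs: Site A=154, Site L=335, Site J=477, Site B=67, Site C=277. Sum = 154 + 335 + 477 + 67 + 277 = 1310.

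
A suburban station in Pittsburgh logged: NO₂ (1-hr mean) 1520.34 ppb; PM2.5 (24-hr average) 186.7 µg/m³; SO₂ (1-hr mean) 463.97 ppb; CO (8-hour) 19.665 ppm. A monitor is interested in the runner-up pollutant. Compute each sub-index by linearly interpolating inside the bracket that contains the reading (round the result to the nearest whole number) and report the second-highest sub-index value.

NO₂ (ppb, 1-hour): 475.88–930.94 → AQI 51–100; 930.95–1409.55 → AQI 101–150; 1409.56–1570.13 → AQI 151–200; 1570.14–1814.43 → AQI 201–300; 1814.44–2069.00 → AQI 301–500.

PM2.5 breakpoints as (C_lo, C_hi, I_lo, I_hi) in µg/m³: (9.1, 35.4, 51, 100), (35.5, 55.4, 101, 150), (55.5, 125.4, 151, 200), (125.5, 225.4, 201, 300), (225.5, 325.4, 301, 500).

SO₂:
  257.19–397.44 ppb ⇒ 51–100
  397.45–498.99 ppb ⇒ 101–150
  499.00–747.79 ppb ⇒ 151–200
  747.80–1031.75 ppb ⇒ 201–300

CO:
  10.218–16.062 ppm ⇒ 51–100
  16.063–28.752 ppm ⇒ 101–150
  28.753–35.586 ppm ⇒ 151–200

NO₂: row 1409.56–1570.13 (AQI 151–200). (200−151)·(1520.34−1409.56)/(1570.13−1409.56) + 151 = 49·110.78/160.57 + 151 ≈ 184.81 → 185.
PM2.5: 186.7 ∈ [125.5, 225.4] ↔ index [201, 300].
201 + (186.7−125.5)·(300−201)/(225.4−125.5) = 201 + 61.2·99/99.9 ≈ 261.65, so AQI = 262.
SO₂: 463.97 ∈ [397.45, 498.99] ↔ index [101, 150].
101 + (463.97−397.45)·(150−101)/(498.99−397.45) = 101 + 66.52·49/101.54 ≈ 133.10, so AQI = 133.
CO: 19.665 lies in 16.063–28.752, so I_lo=101, I_hi=150, C_lo=16.063, C_hi=28.752.
(150−101)/(28.752−16.063) × (19.665−16.063) + 101 = 49/12.689 × 3.602 + 101 ≈ 114.91 → 115.
Sub-indices: NO₂→185, PM2.5→262, SO₂→133, CO→115. Ranked high→low: 262, 185, 133, 115. Second-highest sub-index = 185.

185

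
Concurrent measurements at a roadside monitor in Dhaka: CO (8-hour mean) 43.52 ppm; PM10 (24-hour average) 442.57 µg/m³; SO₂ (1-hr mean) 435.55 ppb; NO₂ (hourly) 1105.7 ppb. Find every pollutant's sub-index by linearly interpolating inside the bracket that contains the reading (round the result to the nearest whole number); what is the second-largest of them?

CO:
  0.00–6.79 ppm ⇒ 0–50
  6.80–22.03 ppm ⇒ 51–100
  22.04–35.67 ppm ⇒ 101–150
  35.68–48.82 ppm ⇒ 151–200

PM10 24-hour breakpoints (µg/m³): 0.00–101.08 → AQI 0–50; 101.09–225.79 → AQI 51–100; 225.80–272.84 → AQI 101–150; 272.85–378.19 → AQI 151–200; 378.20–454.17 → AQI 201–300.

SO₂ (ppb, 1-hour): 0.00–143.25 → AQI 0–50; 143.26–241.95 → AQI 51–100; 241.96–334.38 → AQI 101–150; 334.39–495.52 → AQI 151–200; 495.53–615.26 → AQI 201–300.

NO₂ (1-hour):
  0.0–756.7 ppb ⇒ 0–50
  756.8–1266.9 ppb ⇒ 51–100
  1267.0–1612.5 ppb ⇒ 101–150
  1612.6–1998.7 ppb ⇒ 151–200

182

CO: 43.52 lies in 35.68–48.82, so I_lo=151, I_hi=200, C_lo=35.68, C_hi=48.82.
(200−151)/(48.82−35.68) × (43.52−35.68) + 151 = 49/13.14 × 7.84 + 151 ≈ 180.24 → 180.
PM10: 442.57 ∈ [378.20, 454.17] ↔ index [201, 300].
201 + (442.57−378.20)·(300−201)/(454.17−378.20) = 201 + 64.37·99/75.97 ≈ 284.88, so AQI = 285.
SO₂: row 334.39–495.52 (AQI 151–200). (200−151)·(435.55−334.39)/(495.52−334.39) + 151 = 49·101.16/161.13 + 151 ≈ 181.76 → 182.
NO₂: 1105.7 lies in 756.8–1266.9, so I_lo=51, I_hi=100, C_lo=756.8, C_hi=1266.9.
(100−51)/(1266.9−756.8) × (1105.7−756.8) + 51 = 49/510.1 × 348.9 + 51 ≈ 84.52 → 85.
Sub-indices: CO→180, PM10→285, SO₂→182, NO₂→85. Ranked high→low: 285, 182, 180, 85. Second-highest sub-index = 182.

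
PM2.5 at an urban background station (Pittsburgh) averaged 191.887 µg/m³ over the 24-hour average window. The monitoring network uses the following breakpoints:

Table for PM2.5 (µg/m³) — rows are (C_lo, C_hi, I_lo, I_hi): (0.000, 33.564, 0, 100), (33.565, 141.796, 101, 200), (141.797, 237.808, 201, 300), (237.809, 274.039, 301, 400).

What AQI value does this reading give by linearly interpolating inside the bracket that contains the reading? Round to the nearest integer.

253

PM2.5: 191.887 ∈ [141.797, 237.808] ↔ index [201, 300].
201 + (191.887−141.797)·(300−201)/(237.808−141.797) = 201 + 50.090·99/96.011 ≈ 252.65, so AQI = 253.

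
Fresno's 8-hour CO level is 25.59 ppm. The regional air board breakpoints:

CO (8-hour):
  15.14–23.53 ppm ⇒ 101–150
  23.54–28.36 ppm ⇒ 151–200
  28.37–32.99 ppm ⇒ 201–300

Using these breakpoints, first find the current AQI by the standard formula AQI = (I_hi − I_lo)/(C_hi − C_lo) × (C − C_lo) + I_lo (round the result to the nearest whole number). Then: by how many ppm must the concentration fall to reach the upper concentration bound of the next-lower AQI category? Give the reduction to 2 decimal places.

2.06

CO 25.59: bracket 23.54–28.36 → index 151–200; slope 49/4.82, offset 2.05.
AQI = 151 + 49/4.82·2.05 ≈ 171.84 ⇒ 172.
Current AQI 172 is in the Unhealthy range (151–200). The next-lower category tops out at AQI 150, whose upper concentration bound is 23.53 ppm.
Reduction needed = 25.59 − 23.53 = 2.06 ppm.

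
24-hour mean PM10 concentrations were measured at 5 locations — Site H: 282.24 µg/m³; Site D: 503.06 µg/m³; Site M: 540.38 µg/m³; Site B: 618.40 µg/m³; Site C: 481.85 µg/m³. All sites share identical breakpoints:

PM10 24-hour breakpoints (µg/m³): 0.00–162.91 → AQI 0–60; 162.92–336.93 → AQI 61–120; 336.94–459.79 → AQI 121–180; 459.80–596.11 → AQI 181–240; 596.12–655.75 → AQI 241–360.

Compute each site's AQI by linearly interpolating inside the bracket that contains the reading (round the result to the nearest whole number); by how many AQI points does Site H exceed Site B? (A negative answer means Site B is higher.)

Site H: 282.24 lies in 162.92–336.93, so I_lo=61, I_hi=120, C_lo=162.92, C_hi=336.93.
(120−61)/(336.93−162.92) × (282.24−162.92) + 61 = 59/174.01 × 119.32 + 61 ≈ 101.46 → 101.
Site D: 503.06 ∈ [459.80, 596.11] ↔ index [181, 240].
181 + (503.06−459.80)·(240−181)/(596.11−459.80) = 181 + 43.26·59/136.31 ≈ 199.72, so AQI = 200.
Site M: 540.38 lies in 459.80–596.11, so I_lo=181, I_hi=240, C_lo=459.80, C_hi=596.11.
(240−181)/(596.11−459.80) × (540.38−459.80) + 181 = 59/136.31 × 80.58 + 181 ≈ 215.88 → 216.
Site B: row 596.12–655.75 (AQI 241–360). (360−241)·(618.40−596.12)/(655.75−596.12) + 241 = 119·22.28/59.63 + 241 ≈ 285.46 → 285.
Site C: row 459.80–596.11 (AQI 181–240). (240−181)·(481.85−459.80)/(596.11−459.80) + 181 = 59·22.05/136.31 + 181 ≈ 190.54 → 191.
AQIs: Site H=101, Site D=200, Site M=216, Site B=285, Site C=191. Site H (101) − Site B (285) = -184.

-184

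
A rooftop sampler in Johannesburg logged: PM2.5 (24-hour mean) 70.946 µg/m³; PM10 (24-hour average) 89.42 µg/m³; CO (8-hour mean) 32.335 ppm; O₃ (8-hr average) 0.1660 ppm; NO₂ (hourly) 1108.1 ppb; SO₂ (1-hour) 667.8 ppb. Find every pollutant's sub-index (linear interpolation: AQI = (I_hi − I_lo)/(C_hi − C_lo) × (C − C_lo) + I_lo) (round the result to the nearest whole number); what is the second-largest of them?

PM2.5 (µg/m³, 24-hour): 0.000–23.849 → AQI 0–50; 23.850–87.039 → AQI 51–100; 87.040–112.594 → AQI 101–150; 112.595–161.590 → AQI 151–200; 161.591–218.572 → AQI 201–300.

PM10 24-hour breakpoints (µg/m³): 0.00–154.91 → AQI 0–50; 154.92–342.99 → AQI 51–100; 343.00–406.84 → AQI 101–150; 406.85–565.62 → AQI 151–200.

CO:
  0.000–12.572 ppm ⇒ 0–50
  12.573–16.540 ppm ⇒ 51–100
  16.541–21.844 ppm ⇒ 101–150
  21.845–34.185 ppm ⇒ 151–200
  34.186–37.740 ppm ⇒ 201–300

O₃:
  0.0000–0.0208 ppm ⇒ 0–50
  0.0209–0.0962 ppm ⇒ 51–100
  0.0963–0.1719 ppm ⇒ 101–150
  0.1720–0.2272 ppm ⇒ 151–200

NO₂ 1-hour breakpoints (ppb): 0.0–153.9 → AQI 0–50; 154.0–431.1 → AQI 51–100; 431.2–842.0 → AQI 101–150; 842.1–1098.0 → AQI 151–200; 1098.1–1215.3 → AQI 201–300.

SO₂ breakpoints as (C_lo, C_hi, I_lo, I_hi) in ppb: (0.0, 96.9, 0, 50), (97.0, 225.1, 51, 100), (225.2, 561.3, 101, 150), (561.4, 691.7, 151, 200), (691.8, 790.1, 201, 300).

PM2.5 70.946: bracket 23.850–87.039 → index 51–100; slope 49/63.189, offset 47.096.
AQI = 51 + 49/63.189·47.096 ≈ 87.52 ⇒ 88.
PM10: row 0.00–154.91 (AQI 0–50). (50−0)·(89.42−0.00)/(154.91−0.00) + 0 = 50·89.42/154.91 + 0 ≈ 28.86 → 29.
CO: 32.335 lies in 21.845–34.185, so I_lo=151, I_hi=200, C_lo=21.845, C_hi=34.185.
(200−151)/(34.185−21.845) × (32.335−21.845) + 151 = 49/12.340 × 10.490 + 151 ≈ 192.65 → 193.
O₃: row 0.0963–0.1719 (AQI 101–150). (150−101)·(0.1660−0.0963)/(0.1719−0.0963) + 101 = 49·0.0697/0.0756 + 101 ≈ 146.18 → 146.
NO₂: 1108.1 ∈ [1098.1, 1215.3] ↔ index [201, 300].
201 + (1108.1−1098.1)·(300−201)/(1215.3−1098.1) = 201 + 10.0·99/117.2 ≈ 209.45, so AQI = 209.
SO₂: 667.8 ∈ [561.4, 691.7] ↔ index [151, 200].
151 + (667.8−561.4)·(200−151)/(691.7−561.4) = 151 + 106.4·49/130.3 ≈ 191.01, so AQI = 191.
Sub-indices: PM2.5→88, PM10→29, CO→193, O₃→146, NO₂→209, SO₂→191. Ranked high→low: 209, 193, 191, 146, 88, 29. Second-highest sub-index = 193.

193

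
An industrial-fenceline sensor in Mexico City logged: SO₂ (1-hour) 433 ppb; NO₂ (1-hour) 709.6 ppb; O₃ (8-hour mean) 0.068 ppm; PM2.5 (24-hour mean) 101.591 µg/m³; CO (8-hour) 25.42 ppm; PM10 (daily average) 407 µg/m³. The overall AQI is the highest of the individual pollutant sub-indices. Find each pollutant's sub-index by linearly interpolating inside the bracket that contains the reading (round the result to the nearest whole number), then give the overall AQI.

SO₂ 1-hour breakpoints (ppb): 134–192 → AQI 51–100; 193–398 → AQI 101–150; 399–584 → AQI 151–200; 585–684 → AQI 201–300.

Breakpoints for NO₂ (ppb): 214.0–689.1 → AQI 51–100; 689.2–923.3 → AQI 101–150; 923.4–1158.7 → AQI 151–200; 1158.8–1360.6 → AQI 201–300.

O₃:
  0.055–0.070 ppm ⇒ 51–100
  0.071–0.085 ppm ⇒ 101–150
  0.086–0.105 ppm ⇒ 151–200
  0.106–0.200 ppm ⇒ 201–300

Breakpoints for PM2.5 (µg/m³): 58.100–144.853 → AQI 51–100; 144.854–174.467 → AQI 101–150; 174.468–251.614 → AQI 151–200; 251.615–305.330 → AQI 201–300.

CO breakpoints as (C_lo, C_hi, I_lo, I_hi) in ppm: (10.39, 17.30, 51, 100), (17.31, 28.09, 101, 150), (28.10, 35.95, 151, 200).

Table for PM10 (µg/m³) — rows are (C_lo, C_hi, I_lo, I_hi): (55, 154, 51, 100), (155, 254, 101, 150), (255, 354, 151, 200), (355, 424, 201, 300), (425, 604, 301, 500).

276

SO₂: 433 ∈ [399, 584] ↔ index [151, 200].
151 + (433−399)·(200−151)/(584−399) = 151 + 34·49/185 ≈ 160.01, so AQI = 160.
NO₂: row 689.2–923.3 (AQI 101–150). (150−101)·(709.6−689.2)/(923.3−689.2) + 101 = 49·20.4/234.1 + 101 ≈ 105.27 → 105.
O₃ 0.068: bracket 0.055–0.070 → index 51–100; slope 49/0.015, offset 0.013.
AQI = 51 + 49/0.015·0.013 ≈ 93.47 ⇒ 93.
PM2.5: 101.591 lies in 58.100–144.853, so I_lo=51, I_hi=100, C_lo=58.100, C_hi=144.853.
(100−51)/(144.853−58.100) × (101.591−58.100) + 51 = 49/86.753 × 43.491 + 51 ≈ 75.56 → 76.
CO 25.42: bracket 17.31–28.09 → index 101–150; slope 49/10.78, offset 8.11.
AQI = 101 + 49/10.78·8.11 ≈ 137.86 ⇒ 138.
PM10: 407 lies in 355–424, so I_lo=201, I_hi=300, C_lo=355, C_hi=424.
(300−201)/(424−355) × (407−355) + 201 = 99/69 × 52 + 201 ≈ 275.61 → 276.
Sub-indices: SO₂→160, NO₂→105, O₃→93, PM2.5→76, CO→138, PM10→276. Overall AQI = max = 276; dominant pollutant is PM10.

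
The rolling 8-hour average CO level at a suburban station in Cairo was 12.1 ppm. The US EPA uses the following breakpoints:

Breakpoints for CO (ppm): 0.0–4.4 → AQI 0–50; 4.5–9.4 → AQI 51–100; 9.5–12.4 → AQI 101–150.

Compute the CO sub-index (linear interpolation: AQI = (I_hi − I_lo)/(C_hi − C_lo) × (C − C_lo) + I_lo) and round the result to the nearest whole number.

145

CO: 12.1 ∈ [9.5, 12.4] ↔ index [101, 150].
101 + (12.1−9.5)·(150−101)/(12.4−9.5) = 101 + 2.6·49/2.9 ≈ 144.93, so AQI = 145.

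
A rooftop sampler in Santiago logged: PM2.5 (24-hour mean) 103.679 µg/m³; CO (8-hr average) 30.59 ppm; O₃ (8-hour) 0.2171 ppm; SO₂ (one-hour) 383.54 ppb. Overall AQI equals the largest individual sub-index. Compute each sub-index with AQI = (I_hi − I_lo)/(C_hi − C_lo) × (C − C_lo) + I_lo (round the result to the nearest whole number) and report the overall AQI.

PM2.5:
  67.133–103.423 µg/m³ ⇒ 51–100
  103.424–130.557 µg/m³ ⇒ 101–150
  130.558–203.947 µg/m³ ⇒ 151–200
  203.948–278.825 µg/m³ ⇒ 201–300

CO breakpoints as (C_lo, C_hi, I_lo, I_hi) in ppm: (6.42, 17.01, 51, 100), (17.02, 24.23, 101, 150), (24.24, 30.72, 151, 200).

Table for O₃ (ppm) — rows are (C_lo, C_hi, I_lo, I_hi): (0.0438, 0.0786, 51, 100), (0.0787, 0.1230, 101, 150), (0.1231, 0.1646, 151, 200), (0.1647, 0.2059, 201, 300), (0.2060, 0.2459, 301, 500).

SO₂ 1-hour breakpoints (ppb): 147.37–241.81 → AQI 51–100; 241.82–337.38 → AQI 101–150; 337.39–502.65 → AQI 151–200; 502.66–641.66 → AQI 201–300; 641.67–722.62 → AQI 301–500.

356

PM2.5: 103.679 ∈ [103.424, 130.557] ↔ index [101, 150].
101 + (103.679−103.424)·(150−101)/(130.557−103.424) = 101 + 0.255·49/27.133 ≈ 101.46, so AQI = 101.
CO 30.59: bracket 24.24–30.72 → index 151–200; slope 49/6.48, offset 6.35.
AQI = 151 + 49/6.48·6.35 ≈ 199.02 ⇒ 199.
O₃: 0.2171 lies in 0.2060–0.2459, so I_lo=301, I_hi=500, C_lo=0.2060, C_hi=0.2459.
(500−301)/(0.2459−0.2060) × (0.2171−0.2060) + 301 = 199/0.0399 × 0.0111 + 301 ≈ 356.36 → 356.
SO₂: 383.54 lies in 337.39–502.65, so I_lo=151, I_hi=200, C_lo=337.39, C_hi=502.65.
(200−151)/(502.65−337.39) × (383.54−337.39) + 151 = 49/165.26 × 46.15 + 151 ≈ 164.68 → 165.
Sub-indices: PM2.5→101, CO→199, O₃→356, SO₂→165. Overall AQI = max = 356; dominant pollutant is O₃.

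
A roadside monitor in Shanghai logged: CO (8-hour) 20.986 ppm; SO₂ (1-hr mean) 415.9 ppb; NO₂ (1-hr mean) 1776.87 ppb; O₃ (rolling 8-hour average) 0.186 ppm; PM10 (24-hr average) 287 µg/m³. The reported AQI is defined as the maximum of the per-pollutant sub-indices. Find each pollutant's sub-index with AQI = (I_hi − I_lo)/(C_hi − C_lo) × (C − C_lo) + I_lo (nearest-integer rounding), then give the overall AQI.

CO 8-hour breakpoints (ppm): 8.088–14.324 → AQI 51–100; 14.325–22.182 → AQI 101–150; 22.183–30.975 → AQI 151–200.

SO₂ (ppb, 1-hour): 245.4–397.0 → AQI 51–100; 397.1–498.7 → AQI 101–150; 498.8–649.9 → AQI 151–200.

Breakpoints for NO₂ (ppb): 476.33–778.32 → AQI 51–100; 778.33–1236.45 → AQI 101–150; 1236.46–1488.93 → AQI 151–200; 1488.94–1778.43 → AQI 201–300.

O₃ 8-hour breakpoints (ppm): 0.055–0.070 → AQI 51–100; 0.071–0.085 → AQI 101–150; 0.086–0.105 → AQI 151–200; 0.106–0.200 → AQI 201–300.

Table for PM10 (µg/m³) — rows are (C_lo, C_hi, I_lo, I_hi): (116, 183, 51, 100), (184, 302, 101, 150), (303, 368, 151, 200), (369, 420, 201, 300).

CO 20.986: bracket 14.325–22.182 → index 101–150; slope 49/7.857, offset 6.661.
AQI = 101 + 49/7.857·6.661 ≈ 142.54 ⇒ 143.
SO₂: 415.9 lies in 397.1–498.7, so I_lo=101, I_hi=150, C_lo=397.1, C_hi=498.7.
(150−101)/(498.7−397.1) × (415.9−397.1) + 101 = 49/101.6 × 18.8 + 101 ≈ 110.07 → 110.
NO₂ 1776.87: bracket 1488.94–1778.43 → index 201–300; slope 99/289.49, offset 287.93.
AQI = 201 + 99/289.49·287.93 ≈ 299.47 ⇒ 299.
O₃: row 0.106–0.200 (AQI 201–300). (300−201)·(0.186−0.106)/(0.200−0.106) + 201 = 99·0.080/0.094 + 201 ≈ 285.26 → 285.
PM10 287: bracket 184–302 → index 101–150; slope 49/118, offset 103.
AQI = 101 + 49/118·103 ≈ 143.77 ⇒ 144.
Sub-indices: CO→143, SO₂→110, NO₂→299, O₃→285, PM10→144. Overall AQI = max = 299; dominant pollutant is NO₂.

299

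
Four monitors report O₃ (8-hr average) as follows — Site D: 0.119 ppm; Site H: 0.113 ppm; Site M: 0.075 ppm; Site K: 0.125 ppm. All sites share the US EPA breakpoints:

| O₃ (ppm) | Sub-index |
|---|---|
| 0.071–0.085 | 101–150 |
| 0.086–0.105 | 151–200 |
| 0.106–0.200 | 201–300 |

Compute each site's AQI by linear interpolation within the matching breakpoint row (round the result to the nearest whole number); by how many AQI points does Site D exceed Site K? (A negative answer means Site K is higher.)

-6

Site D 0.119: bracket 0.106–0.200 → index 201–300; slope 99/0.094, offset 0.013.
AQI = 201 + 99/0.094·0.013 ≈ 214.69 ⇒ 215.
Site H: row 0.106–0.200 (AQI 201–300). (300−201)·(0.113−0.106)/(0.200−0.106) + 201 = 99·0.007/0.094 + 201 ≈ 208.37 → 208.
Site M: row 0.071–0.085 (AQI 101–150). (150−101)·(0.075−0.071)/(0.085−0.071) + 101 = 49·0.004/0.014 + 101 ≈ 115.00 → 115.
Site K 0.125: bracket 0.106–0.200 → index 201–300; slope 99/0.094, offset 0.019.
AQI = 201 + 99/0.094·0.019 ≈ 221.01 ⇒ 221.
AQIs: Site D=215, Site H=208, Site M=115, Site K=221. Site D (215) − Site K (221) = -6.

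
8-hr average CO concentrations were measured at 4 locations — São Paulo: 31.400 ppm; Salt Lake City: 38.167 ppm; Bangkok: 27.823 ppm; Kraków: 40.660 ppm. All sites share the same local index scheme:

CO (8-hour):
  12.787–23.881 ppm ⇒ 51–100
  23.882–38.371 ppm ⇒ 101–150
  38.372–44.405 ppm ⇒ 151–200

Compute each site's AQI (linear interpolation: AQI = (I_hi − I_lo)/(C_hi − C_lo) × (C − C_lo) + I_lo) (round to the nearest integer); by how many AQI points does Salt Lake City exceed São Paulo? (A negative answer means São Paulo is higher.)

São Paulo: row 23.882–38.371 (AQI 101–150). (150−101)·(31.400−23.882)/(38.371−23.882) + 101 = 49·7.518/14.489 + 101 ≈ 126.42 → 126.
Salt Lake City 38.167: bracket 23.882–38.371 → index 101–150; slope 49/14.489, offset 14.285.
AQI = 101 + 49/14.489·14.285 ≈ 149.31 ⇒ 149.
Bangkok: 27.823 ∈ [23.882, 38.371] ↔ index [101, 150].
101 + (27.823−23.882)·(150−101)/(38.371−23.882) = 101 + 3.941·49/14.489 ≈ 114.33, so AQI = 114.
Kraków 40.660: bracket 38.372–44.405 → index 151–200; slope 49/6.033, offset 2.288.
AQI = 151 + 49/6.033·2.288 ≈ 169.58 ⇒ 170.
AQIs: São Paulo=126, Salt Lake City=149, Bangkok=114, Kraków=170. Salt Lake City (149) − São Paulo (126) = 23.

23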